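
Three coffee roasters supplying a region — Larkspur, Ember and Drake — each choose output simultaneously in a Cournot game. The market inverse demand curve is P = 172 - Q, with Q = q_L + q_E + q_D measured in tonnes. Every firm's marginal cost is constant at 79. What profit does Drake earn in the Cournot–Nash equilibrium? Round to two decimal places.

540.56

Each firm earns π_i = (172 - Q)q_i - 79q_i.
First-order condition (treating rivals' output as given): 93 - 2q_i - Σ_{j≠i} q_j = 0.
With identical firms every q_j equals q_i, so Σ_{j≠i} q_j = 2q_i and 93 = 4q_i, giving q_i = 93/4.
Price P = 172 - 279/4 = 409/4.
Drake's profit: (409/4 - 79)·(93/4) = 540.5625.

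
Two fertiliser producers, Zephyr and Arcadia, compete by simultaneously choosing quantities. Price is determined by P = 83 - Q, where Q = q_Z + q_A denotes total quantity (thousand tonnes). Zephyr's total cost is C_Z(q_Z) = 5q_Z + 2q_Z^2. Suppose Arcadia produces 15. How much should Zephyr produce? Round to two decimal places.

10.50

With the rival's output fixed at 15, Zephyr's profit is π_Z = (83 - 15 - q_Z)q_Z - (5q_Z + 2q_Z²) = (68 - q_Z)q_Z - (5q_Z + 2q_Z²).
∂π_Z/∂q_Z = 63 - 6q_Z = 0, so q_Z = 21/2.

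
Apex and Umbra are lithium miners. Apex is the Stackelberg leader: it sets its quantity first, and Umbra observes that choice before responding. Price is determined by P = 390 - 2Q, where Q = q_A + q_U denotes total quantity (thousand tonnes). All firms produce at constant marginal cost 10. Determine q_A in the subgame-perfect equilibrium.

The follower Umbra best-responds to any q_A: π_U = (390 - 2Q)q_U - 10q_U.
Follower FOC: 380 - 2q_A - 4q_U = 0, so q_U(q_A) = (380 - 2q_A)/4.
The leader anticipates this reaction. Substituting into P = 390 - 2Q gives P = 200 - q_A, so π_A = (200 - q_A)q_A - 10q_A.
Maximising: ∂π_A/∂q_A = 190 - 2q_A = 0, giving q_A = 95.
Then q_U = (380 - 2·95)/4 = 95/2.

95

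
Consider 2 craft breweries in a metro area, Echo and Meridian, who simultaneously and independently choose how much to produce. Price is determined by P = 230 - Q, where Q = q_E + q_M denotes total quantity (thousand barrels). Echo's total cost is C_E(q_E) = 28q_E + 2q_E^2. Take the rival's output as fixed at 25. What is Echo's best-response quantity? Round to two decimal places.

29.50

With the rival's output fixed at 25, Echo's profit is π_E = (230 - 25 - q_E)q_E - (28q_E + 2q_E²) = (205 - q_E)q_E - (28q_E + 2q_E²).
∂π_E/∂q_E = 177 - 6q_E = 0, so q_E = 59/2.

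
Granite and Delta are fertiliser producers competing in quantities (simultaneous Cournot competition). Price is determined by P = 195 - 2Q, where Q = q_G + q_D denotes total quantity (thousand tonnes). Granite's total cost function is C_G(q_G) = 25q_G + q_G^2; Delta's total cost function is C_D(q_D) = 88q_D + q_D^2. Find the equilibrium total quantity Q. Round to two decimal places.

34.63

Granite's profit: π_G = (195 - 2Q)q_G - (25q_G + q_G²). Setting ∂π_G/∂q_G = 0: 170 - 6q_G - 2(q_D) = 0.
Delta's profit: π_D = (195 - 2Q)q_D - (88q_D + q_D²). Setting ∂π_D/∂q_D = 0: 107 - 6q_D - 2(q_G) = 0.
Best responses: q_G = (170 - 2q_D)/6, q_D = (107 - 2q_G)/6.
Substituting one into the other gives q_G = 403/16 and q_D = 151/16.
Total output Q = 403/16 + 151/16 = 277/8.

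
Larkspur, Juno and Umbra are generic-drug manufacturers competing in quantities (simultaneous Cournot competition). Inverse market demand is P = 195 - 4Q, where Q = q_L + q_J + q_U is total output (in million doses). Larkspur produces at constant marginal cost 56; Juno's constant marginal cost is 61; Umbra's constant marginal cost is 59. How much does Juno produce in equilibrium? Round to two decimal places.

7.94

Larkspur's profit: π_L = (195 - 4Q)q_L - (56q_L). Setting ∂π_L/∂q_L = 0: 139 - 8q_L - 4(q_J + q_U) = 0.
Juno's first-order condition: 134 - 8q_J - 4(q_L + q_U) = 0.
Umbra's first-order condition: 136 - 8q_U - 4(q_L + q_J) = 0.
Summing all 3 equations gives 409 − 16Q = 0, hence Q = 409/16.
Back-substituting: q_L = (139 − 409/4)/4 = 147/16, q_J = (134 − 409/4)/4 = 127/16, q_U = (136 − 409/4)/4 = 135/16.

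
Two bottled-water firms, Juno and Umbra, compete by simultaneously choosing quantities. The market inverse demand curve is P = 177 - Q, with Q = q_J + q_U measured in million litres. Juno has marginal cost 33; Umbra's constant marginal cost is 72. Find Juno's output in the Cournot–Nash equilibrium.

Juno's profit: π_J = (177 - Q)q_J - (33q_J). Setting ∂π_J/∂q_J = 0: 144 - 2q_J - (q_U) = 0.
Umbra's first-order condition: 105 - 2q_U - (q_J) = 0.
Rearranging gives the reaction functions q_J = (144 - q_U)/2 and q_U = (105 - q_J)/2.
Solving the pair: q_J = 61, q_U = 22.

61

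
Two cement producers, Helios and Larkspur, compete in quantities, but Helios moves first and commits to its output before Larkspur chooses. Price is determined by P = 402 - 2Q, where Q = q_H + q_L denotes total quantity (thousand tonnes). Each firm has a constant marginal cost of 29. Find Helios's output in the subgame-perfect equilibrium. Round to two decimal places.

93.25

The follower Larkspur best-responds to any q_H: π_L = (402 - 2Q)q_L - 29q_L.
Setting the follower's marginal profit to zero, 373 - 2q_H - 4q_L = 0, i.e. q_L = (373 - 2q_H)/4.
The leader anticipates this reaction. Substituting into P = 402 - 2Q gives P = 431/2 - q_H, so π_H = (431/2 - q_H)q_H - 29q_H.
The leader's first-order condition 373/2 - 2q_H = 0 yields q_H = 373/4.
Then q_L = (373 - 2·(373/4))/4 = 373/8.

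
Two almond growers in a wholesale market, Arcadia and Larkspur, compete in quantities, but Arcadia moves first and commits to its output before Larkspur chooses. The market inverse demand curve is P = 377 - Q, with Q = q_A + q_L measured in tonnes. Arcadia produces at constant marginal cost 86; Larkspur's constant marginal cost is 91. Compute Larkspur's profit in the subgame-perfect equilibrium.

The follower Larkspur best-responds to any q_A: π_L = (377 - Q)q_L - 91q_L.
Follower FOC: 286 - q_A - 2q_L = 0, so q_L(q_A) = (286 - q_A)/2.
Arcadia substitutes q_L(q_A) into its own profit: π_A = q_A(377 - q_A - (286 - q_A)/2) - 86q_A = (234 - (1/2)q_A)q_A - 86q_A.
The leader's first-order condition 148 - q_A = 0 yields q_A = 148.
Then q_L = (286 - 148)/2 = 69.
Price P = 377 - 217 = 160.
Larkspur's profit: (160 - 91)·69 = 4761.

4761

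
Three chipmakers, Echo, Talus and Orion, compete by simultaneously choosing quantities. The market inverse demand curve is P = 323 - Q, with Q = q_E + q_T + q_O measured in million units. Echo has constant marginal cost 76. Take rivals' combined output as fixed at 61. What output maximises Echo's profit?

With rivals' combined output fixed at 61, Echo's profit is π_E = (323 - 61 - q_E)q_E - (76q_E) = (262 - q_E)q_E - (76q_E).
∂π_E/∂q_E = 186 - 2q_E = 0, so q_E = 93.

93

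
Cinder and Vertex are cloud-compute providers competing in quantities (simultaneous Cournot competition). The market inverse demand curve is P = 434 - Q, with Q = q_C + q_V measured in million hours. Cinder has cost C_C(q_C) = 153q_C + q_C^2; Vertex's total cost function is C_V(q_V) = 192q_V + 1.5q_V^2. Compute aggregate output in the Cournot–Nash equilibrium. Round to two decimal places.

Cinder's profit: π_C = (434 - Q)q_C - (153q_C + q_C²). Setting ∂π_C/∂q_C = 0: 281 - 4q_C - (q_V) = 0.
Vertex's profit: π_V = (434 - Q)q_V - (192q_V + (3/2)q_V²). Setting ∂π_V/∂q_V = 0: 242 - 5q_V - (q_C) = 0.
Best responses: q_C = (281 - q_V)/4, q_V = (242 - q_C)/5.
Solving the pair: q_C = 1163/19, q_V = 687/19.
Total output Q = 1163/19 + 687/19 = 1850/19.

97.37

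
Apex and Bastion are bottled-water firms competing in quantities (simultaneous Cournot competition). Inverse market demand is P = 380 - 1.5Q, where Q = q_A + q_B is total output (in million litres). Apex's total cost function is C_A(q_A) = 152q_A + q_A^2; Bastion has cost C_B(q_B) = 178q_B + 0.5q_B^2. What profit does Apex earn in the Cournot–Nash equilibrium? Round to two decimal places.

2942.92

Apex's profit: π_A = (380 - 1.5Q)q_A - (152q_A + q_A²). Setting ∂π_A/∂q_A = 0: 228 - 5q_A - (3/2)(q_B) = 0.
Bastion's profit: π_B = (380 - 1.5Q)q_B - (178q_B + (1/2)q_B²). Setting ∂π_B/∂q_B = 0: 202 - 4q_B - (3/2)(q_A) = 0.
Best responses: q_A = (228 - (3/2)q_B)/5, q_B = (202 - (3/2)q_A)/4.
Solving the pair: q_A = 34.3099, q_B = 37.6338.
Price P = 380 - (3/2)·71.9437 = 272.0845.
Apex's profit: 272.0845·34.3099 - 152·34.3099 - 34.3099² = 2942.9161.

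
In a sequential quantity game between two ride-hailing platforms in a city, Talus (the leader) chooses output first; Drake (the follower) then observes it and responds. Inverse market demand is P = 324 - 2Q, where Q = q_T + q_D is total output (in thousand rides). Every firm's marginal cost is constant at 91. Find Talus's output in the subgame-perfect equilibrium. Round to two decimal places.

58.25

Solve by backward induction. Given q_T, the follower Drake maximises π_D = (324 - 2q_T - 2q_D)q_D - 91q_D.
Follower FOC: 233 - 2q_T - 4q_D = 0, so q_D(q_T) = (233 - 2q_T)/4.
The leader anticipates this reaction. Substituting into P = 324 - 2Q gives P = 415/2 - q_T, so π_T = (415/2 - q_T)q_T - 91q_T.
Leader FOC: 233/2 - 2q_T = 0, so q_T = 233/4.
Then q_D = (233 - 2·(233/4))/4 = 233/8.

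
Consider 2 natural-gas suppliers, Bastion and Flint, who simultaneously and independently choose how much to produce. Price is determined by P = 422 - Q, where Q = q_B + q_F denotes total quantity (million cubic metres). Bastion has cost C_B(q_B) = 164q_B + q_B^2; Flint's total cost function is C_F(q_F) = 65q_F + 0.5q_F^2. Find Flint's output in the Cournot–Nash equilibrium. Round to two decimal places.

106.36

Bastion's profit: π_B = (422 - Q)q_B - (164q_B + q_B²). Setting ∂π_B/∂q_B = 0: 258 - 4q_B - (q_F) = 0.
Flint's first-order condition: 357 - 3q_F - (q_B) = 0.
Rearranging gives the reaction functions q_B = (258 - q_F)/4 and q_F = (357 - q_B)/3.
Substituting one into the other gives q_B = 417/11 and q_F = 1170/11.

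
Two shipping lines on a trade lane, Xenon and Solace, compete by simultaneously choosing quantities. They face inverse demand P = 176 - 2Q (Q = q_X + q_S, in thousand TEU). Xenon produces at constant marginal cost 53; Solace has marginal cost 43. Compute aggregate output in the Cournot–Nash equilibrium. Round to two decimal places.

Xenon's profit: π_X = (176 - 2Q)q_X - (53q_X). Setting ∂π_X/∂q_X = 0: 123 - 4q_X - 2(q_S) = 0.
Solace's profit: π_S = (176 - 2Q)q_S - (43q_S). Setting ∂π_S/∂q_S = 0: 133 - 4q_S - 2(q_X) = 0.
So q_X = (123 - 2q_S)/4 and q_S = (133 - 2q_X)/4.
Substituting one into the other gives q_X = 113/6 and q_S = 143/6.
Total output Q = 113/6 + 143/6 = 128/3.

42.67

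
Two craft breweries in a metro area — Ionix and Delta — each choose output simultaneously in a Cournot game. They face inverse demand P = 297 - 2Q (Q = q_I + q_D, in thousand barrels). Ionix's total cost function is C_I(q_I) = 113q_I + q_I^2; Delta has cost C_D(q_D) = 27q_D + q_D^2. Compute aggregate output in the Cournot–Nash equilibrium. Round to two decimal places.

Ionix's profit: π_I = (297 - 2Q)q_I - (113q_I + q_I²). Setting ∂π_I/∂q_I = 0: 184 - 6q_I - 2(q_D) = 0.
Delta's profit: π_D = (297 - 2Q)q_D - (27q_D + q_D²). Setting ∂π_D/∂q_D = 0: 270 - 6q_D - 2(q_I) = 0.
Rearranging gives the reaction functions q_I = (184 - 2q_D)/6 and q_D = (270 - 2q_I)/6.
Substituting one into the other gives q_I = 141/8 and q_D = 313/8.
Total output Q = 141/8 + 313/8 = 227/4.

56.75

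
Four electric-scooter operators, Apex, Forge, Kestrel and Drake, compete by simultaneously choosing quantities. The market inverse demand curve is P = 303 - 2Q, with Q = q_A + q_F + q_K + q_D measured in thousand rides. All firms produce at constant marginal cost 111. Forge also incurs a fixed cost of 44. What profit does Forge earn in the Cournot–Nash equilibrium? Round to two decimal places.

693.28

A representative firm's profit is π_i = q_i(303 - 2Q) - 111q_i.
First-order condition (treating rivals' output as given): 192 - 4q_i - 2·Σ_{j≠i} q_j = 0.
With identical firms every q_j equals q_i, so Σ_{j≠i} q_j = 3q_i and 192 = 10q_i, giving q_i = 96/5.
Price P = 303 - 2·(384/5) = 747/5.
Forge's profit: (747/5 - 111)·(96/5) - 44 = 693.2800.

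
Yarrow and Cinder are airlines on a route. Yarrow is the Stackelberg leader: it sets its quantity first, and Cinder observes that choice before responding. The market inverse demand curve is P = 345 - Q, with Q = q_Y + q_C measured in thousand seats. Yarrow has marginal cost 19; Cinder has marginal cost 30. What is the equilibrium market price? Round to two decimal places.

Solve by backward induction. Given q_Y, the follower Cinder maximises π_C = (345 - q_Y - q_C)q_C - 30q_C.
Follower FOC: 315 - q_Y - 2q_C = 0, so q_C(q_Y) = (315 - q_Y)/2.
Yarrow substitutes q_C(q_Y) into its own profit: π_Y = q_Y(345 - q_Y - (315 - q_Y)/2) - 19q_Y = (375/2 - (1/2)q_Y)q_Y - 19q_Y.
Maximising: ∂π_Y/∂q_Y = 337/2 - q_Y = 0, giving q_Y = 337/2.
Then q_C = (315 - 337/2)/2 = 293/4.
Total output Q = 967/4, so price P = 345 - 967/4 = 413/4.

103.25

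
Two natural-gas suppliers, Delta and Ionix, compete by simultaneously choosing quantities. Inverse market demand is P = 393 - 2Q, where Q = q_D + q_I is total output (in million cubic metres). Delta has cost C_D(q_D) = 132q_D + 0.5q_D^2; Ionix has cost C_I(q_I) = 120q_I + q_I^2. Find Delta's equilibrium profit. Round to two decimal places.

Delta's profit: π_D = (393 - 2Q)q_D - (132q_D + (1/2)q_D²). Setting ∂π_D/∂q_D = 0: 261 - 5q_D - 2(q_I) = 0.
Ionix's profit: π_I = (393 - 2Q)q_I - (120q_I + q_I²). Setting ∂π_I/∂q_I = 0: 273 - 6q_I - 2(q_D) = 0.
Rearranging gives the reaction functions q_D = (261 - 2q_I)/5 and q_I = (273 - 2q_D)/6.
Solving the pair: q_D = 510/13, q_I = 843/26.
Price P = 393 - 2·(1863/26) = 249.6923.
Delta's profit: 249.6923·(510/13) - 132·(510/13) - (1/2)(510/13)² = 3847.6331.

3847.63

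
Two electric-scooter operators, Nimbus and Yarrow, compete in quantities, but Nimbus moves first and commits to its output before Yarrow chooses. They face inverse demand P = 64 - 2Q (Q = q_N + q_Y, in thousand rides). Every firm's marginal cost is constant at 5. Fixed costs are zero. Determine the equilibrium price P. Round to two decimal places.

Solve by backward induction. Given q_N, the follower Yarrow maximises π_Y = (64 - 2q_N - 2q_Y)q_Y - 5q_Y.
Follower FOC: 59 - 2q_N - 4q_Y = 0, so q_Y(q_N) = (59 - 2q_N)/4.
Nimbus substitutes q_Y(q_N) into its own profit: π_N = q_N(64 - 2q_N - (59 - 2q_N)/2) - 5q_N = (69/2 - q_N)q_N - 5q_N.
Leader FOC: 59/2 - 2q_N = 0, so q_N = 59/4.
Then q_Y = (59 - 2·(59/4))/4 = 59/8.
Total output Q = 177/8, so price P = 64 - 2·(177/8) = 79/4.

19.75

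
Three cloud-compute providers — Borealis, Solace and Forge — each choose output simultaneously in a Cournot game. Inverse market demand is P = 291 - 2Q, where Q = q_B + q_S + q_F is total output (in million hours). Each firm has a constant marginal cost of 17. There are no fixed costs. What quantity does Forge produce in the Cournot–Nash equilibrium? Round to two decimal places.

34.25

A representative firm's profit is π_i = q_i(291 - 2Q) - 17q_i.
First-order condition (treating rivals' output as given): 274 - 4q_i - 2·Σ_{j≠i} q_j = 0.
By symmetry each firm produces the same amount; substituting Σ_{j≠i} q_j = 2q_i yields q_i = 274/8 = 137/4.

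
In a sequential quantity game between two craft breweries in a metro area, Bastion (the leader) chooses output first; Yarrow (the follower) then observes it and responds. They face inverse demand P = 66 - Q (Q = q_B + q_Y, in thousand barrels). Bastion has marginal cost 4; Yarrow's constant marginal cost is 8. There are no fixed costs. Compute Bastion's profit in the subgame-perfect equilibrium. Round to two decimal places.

544.50

The follower Yarrow best-responds to any q_B: π_Y = (66 - Q)q_Y - 8q_Y.
∂π_Y/∂q_Y = 58 - q_B - 2q_Y = 0 gives the reaction function q_Y = (58 - q_B)/2.
The leader anticipates this reaction. Substituting into P = 66 - Q gives P = 37 - (1/2)q_B, so π_B = (37 - (1/2)q_B)q_B - 4q_B.
The leader's first-order condition 33 - q_B = 0 yields q_B = 33.
Then q_Y = (58 - 33)/2 = 25/2.
Price P = 66 - 91/2 = 41/2.
Bastion's profit: (41/2 - 4)·33 = 1089/2.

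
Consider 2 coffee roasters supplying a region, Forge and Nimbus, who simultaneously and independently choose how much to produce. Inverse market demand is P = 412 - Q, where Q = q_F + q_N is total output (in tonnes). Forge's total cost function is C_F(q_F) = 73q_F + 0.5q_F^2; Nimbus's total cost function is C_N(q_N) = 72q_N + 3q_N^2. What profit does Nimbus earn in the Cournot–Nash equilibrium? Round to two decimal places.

3506.70

Forge's profit: π_F = (412 - Q)q_F - (73q_F + (1/2)q_F²). Setting ∂π_F/∂q_F = 0: 339 - 3q_F - (q_N) = 0.
Nimbus's first-order condition: 340 - 8q_N - (q_F) = 0.
So q_F = (339 - q_N)/3 and q_N = (340 - q_F)/8.
Substituting one into the other gives q_F = 103.1304 and q_N = 681/23.
Price P = 412 - 132.7391 = 279.2609.
Nimbus's profit: 279.2609·(681/23) - 72·(681/23) - 3(681/23)² = 3506.6994.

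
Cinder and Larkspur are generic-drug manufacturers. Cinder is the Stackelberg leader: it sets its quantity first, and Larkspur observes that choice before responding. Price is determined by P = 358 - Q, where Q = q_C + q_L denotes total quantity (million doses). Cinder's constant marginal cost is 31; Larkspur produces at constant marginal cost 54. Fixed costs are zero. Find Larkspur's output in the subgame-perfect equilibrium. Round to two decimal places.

Solve by backward induction. Given q_C, the follower Larkspur maximises π_L = (358 - q_C - q_L)q_L - 54q_L.
Setting the follower's marginal profit to zero, 304 - q_C - 2q_L = 0, i.e. q_L = (304 - q_C)/2.
The leader anticipates this reaction. Substituting into P = 358 - Q gives P = 206 - (1/2)q_C, so π_C = (206 - (1/2)q_C)q_C - 31q_C.
Leader FOC: 175 - q_C = 0, so q_C = 175.
Then q_L = (304 - 175)/2 = 129/2.

64.50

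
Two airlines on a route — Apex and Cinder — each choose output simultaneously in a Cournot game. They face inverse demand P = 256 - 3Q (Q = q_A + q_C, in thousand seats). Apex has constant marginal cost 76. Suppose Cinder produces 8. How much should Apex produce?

26

With the rival's output fixed at 8, Apex's profit is π_A = (256 - 3·8 - 3q_A)q_A - (76q_A) = (232 - 3q_A)q_A - (76q_A).
∂π_A/∂q_A = 156 - 6q_A = 0, so q_A = 26.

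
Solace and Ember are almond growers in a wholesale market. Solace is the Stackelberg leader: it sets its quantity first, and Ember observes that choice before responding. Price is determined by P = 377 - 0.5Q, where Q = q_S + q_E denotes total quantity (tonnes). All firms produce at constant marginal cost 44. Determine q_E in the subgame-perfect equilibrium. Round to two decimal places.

The follower Ember best-responds to any q_S: π_E = (377 - 0.5Q)q_E - 44q_E.
Setting the follower's marginal profit to zero, 333 - (1/2)q_S - q_E = 0, i.e. q_E = (333 - (1/2)q_S).
The leader anticipates this reaction. Substituting into P = 377 - 0.5Q gives P = 421/2 - (1/4)q_S, so π_S = (421/2 - (1/4)q_S)q_S - 44q_S.
Leader FOC: 333/2 - (1/2)q_S = 0, so q_S = 333.
Then q_E = (333 - (1/2)·333) = 333/2.

166.50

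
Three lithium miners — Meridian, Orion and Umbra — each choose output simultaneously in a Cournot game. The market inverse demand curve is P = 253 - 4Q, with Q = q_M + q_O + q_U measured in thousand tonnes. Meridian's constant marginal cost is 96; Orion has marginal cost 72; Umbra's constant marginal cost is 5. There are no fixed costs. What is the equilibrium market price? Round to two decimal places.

106.50

Meridian's profit: π_M = (253 - 4Q)q_M - (96q_M). Setting ∂π_M/∂q_M = 0: 157 - 8q_M - 4(q_O + q_U) = 0.
Orion's first-order condition: 181 - 8q_O - 4(q_M + q_U) = 0.
Umbra's first-order condition: 248 - 8q_U - 4(q_M + q_O) = 0.
Adding the 3 first-order conditions: 586 − 16Q = 0, so Q = 293/8.
Back-substituting: q_M = (157 − 293/2)/4 = 21/8, q_O = (181 − 293/2)/4 = 69/8, q_U = (248 − 293/2)/4 = 203/8.
Total output Q = 293/8, so price P = 253 - 4·(293/8) = 213/2.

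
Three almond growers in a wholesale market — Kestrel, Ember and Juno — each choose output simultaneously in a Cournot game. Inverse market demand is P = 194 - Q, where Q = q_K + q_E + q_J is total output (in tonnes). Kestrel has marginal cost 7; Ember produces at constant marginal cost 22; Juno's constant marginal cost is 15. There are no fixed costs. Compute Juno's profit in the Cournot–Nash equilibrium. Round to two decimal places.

1980.25

Kestrel's profit: π_K = (194 - Q)q_K - (7q_K). Setting ∂π_K/∂q_K = 0: 187 - 2q_K - (q_E + q_J) = 0.
Ember's profit: π_E = (194 - Q)q_E - (22q_E). Setting ∂π_E/∂q_E = 0: 172 - 2q_E - (q_K + q_J) = 0.
Juno's first-order condition: 179 - 2q_J - (q_K + q_E) = 0.
Adding the 3 first-order conditions: 538 − 4Q = 0, so Q = 269/2.
Back-substituting: q_K = (187 − 269/2) = 105/2, q_E = (172 − 269/2) = 75/2, q_J = (179 − 269/2) = 89/2.
Price P = 194 - 269/2 = 119/2.
Juno's profit: (119/2 - 15)·(89/2) = 1980.2500.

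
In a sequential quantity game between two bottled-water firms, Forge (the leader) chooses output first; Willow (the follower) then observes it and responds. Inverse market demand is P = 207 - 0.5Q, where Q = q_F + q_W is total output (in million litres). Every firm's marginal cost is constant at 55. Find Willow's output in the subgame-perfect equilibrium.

The follower Willow best-responds to any q_F: π_W = (207 - 0.5Q)q_W - 55q_W.
∂π_W/∂q_W = 152 - (1/2)q_F - q_W = 0 gives the reaction function q_W = (152 - (1/2)q_F).
Forge substitutes q_W(q_F) into its own profit: π_F = q_F(207 - (1/2)q_F - (152 - (1/2)q_F)/2) - 55q_F = (131 - (1/4)q_F)q_F - 55q_F.
The leader's first-order condition 76 - (1/2)q_F = 0 yields q_F = 152.
Then q_W = (152 - (1/2)·152) = 76.

76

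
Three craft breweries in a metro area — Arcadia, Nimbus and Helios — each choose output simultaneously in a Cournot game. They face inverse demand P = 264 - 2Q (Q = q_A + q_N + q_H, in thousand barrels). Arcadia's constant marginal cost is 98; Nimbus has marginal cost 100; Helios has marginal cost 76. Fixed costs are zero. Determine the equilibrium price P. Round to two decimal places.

Arcadia's profit: π_A = (264 - 2Q)q_A - (98q_A). Setting ∂π_A/∂q_A = 0: 166 - 4q_A - 2(q_N + q_H) = 0.
Nimbus's profit: π_N = (264 - 2Q)q_N - (100q_N). Setting ∂π_N/∂q_N = 0: 164 - 4q_N - 2(q_A + q_H) = 0.
Helios's profit: π_H = (264 - 2Q)q_H - (76q_H). Setting ∂π_H/∂q_H = 0: 188 - 4q_H - 2(q_A + q_N) = 0.
Adding the 3 first-order conditions: 518 − 8Q = 0, so Q = 259/4.
Back-substituting: q_A = (166 − 259/2)/2 = 73/4, q_N = (164 − 259/2)/2 = 69/4, q_H = (188 − 259/2)/2 = 117/4.
Total output Q = 259/4, so price P = 264 - 2·(259/4) = 269/2.

134.50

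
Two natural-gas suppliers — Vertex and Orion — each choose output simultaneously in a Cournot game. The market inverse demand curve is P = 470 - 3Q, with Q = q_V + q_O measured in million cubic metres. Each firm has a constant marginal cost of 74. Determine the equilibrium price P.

Each firm earns π_i = (470 - 3Q)q_i - 74q_i.
Setting ∂π_i/∂q_i = 0 with rivals' quantities fixed: 396 - 6q_i - 3q_j = 0.
With identical firms every q_j equals q_i, so q_j = q_i and 396 = 9q_i, giving q_i = 44.
Total output Q = 88, so price P = 470 - 3·88 = 206.

206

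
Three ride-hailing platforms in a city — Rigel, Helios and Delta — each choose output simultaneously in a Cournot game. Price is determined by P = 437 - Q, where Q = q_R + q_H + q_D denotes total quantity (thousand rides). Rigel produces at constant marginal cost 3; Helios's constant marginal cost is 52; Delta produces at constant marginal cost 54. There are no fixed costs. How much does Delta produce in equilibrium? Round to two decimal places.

82.50

Rigel's profit: π_R = (437 - Q)q_R - (3q_R). Setting ∂π_R/∂q_R = 0: 434 - 2q_R - (q_H + q_D) = 0.
Helios's first-order condition: 385 - 2q_H - (q_R + q_D) = 0.
Delta's first-order condition: 383 - 2q_D - (q_R + q_H) = 0.
Adding the 3 first-order conditions: 1202 − 4Q = 0, so Q = 601/2.
Back-substituting: q_R = (434 − 601/2) = 267/2, q_H = (385 − 601/2) = 169/2, q_D = (383 − 601/2) = 165/2.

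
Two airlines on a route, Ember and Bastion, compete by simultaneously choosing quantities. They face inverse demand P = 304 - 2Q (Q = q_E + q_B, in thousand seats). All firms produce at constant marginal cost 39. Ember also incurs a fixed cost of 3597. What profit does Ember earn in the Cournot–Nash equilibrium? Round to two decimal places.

304.39

Each firm earns π_i = (304 - 2Q)q_i - 39q_i.
Setting ∂π_i/∂q_i = 0 with rivals' quantities fixed: 265 - 4q_i - 2q_j = 0.
With identical firms every q_j equals q_i, so q_j = q_i and 265 = 6q_i, giving q_i = 265/6.
Price P = 304 - 2·(265/3) = 382/3.
Ember's profit: (382/3 - 39)·(265/6) - 3597 = 304.3889.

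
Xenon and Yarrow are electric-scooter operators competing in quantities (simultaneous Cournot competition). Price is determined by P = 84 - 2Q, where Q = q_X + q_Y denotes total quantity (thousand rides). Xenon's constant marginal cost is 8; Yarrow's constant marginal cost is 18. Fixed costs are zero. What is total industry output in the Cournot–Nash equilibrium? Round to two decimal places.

Xenon's profit: π_X = (84 - 2Q)q_X - (8q_X). Setting ∂π_X/∂q_X = 0: 76 - 4q_X - 2(q_Y) = 0.
Yarrow's first-order condition: 66 - 4q_Y - 2(q_X) = 0.
So q_X = (76 - 2q_Y)/4 and q_Y = (66 - 2q_X)/4.
Substituting one into the other gives q_X = 43/3 and q_Y = 28/3.
Total output Q = 43/3 + 28/3 = 71/3.

23.67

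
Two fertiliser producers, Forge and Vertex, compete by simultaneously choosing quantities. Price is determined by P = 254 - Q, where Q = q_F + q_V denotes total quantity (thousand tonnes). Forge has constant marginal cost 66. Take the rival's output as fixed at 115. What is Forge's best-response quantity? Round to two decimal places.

With the rival's output fixed at 115, Forge's profit is π_F = (254 - 115 - q_F)q_F - (66q_F) = (139 - q_F)q_F - (66q_F).
∂π_F/∂q_F = 73 - 2q_F = 0, so q_F = 73/2.

36.50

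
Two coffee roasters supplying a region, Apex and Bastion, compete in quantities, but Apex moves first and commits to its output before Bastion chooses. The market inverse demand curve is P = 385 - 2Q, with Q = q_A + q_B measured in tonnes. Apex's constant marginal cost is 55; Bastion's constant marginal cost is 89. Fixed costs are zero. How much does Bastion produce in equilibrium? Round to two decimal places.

28.50

Solve by backward induction. Given q_A, the follower Bastion maximises π_B = (385 - 2q_A - 2q_B)q_B - 89q_B.
∂π_B/∂q_B = 296 - 2q_A - 4q_B = 0 gives the reaction function q_B = (296 - 2q_A)/4.
The leader anticipates this reaction. Substituting into P = 385 - 2Q gives P = 237 - q_A, so π_A = (237 - q_A)q_A - 55q_A.
Maximising: ∂π_A/∂q_A = 182 - 2q_A = 0, giving q_A = 91.
Then q_B = (296 - 2·91)/4 = 57/2.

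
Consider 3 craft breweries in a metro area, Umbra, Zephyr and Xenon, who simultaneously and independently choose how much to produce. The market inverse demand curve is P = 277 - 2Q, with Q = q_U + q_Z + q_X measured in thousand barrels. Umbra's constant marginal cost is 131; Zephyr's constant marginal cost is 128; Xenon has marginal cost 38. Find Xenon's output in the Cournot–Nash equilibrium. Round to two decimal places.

Umbra's profit: π_U = (277 - 2Q)q_U - (131q_U). Setting ∂π_U/∂q_U = 0: 146 - 4q_U - 2(q_Z + q_X) = 0.
Zephyr's profit: π_Z = (277 - 2Q)q_Z - (128q_Z). Setting ∂π_Z/∂q_Z = 0: 149 - 4q_Z - 2(q_U + q_X) = 0.
Xenon's profit: π_X = (277 - 2Q)q_X - (38q_X). Setting ∂π_X/∂q_X = 0: 239 - 4q_X - 2(q_U + q_Z) = 0.
Adding the 3 first-order conditions: 534 − 8Q = 0, so Q = 267/4.
Back-substituting: q_U = (146 − 267/2)/2 = 25/4, q_Z = (149 − 267/2)/2 = 31/4, q_X = (239 − 267/2)/2 = 211/4.

52.75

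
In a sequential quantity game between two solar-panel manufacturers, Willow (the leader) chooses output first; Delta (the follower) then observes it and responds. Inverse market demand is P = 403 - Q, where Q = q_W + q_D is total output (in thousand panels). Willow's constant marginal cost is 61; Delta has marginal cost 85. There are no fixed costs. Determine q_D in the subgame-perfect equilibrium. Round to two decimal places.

The follower Delta best-responds to any q_W: π_D = (403 - Q)q_D - 85q_D.
Setting the follower's marginal profit to zero, 318 - q_W - 2q_D = 0, i.e. q_D = (318 - q_W)/2.
The leader anticipates this reaction. Substituting into P = 403 - Q gives P = 244 - (1/2)q_W, so π_W = (244 - (1/2)q_W)q_W - 61q_W.
Leader FOC: 183 - q_W = 0, so q_W = 183.
Then q_D = (318 - 183)/2 = 135/2.

67.50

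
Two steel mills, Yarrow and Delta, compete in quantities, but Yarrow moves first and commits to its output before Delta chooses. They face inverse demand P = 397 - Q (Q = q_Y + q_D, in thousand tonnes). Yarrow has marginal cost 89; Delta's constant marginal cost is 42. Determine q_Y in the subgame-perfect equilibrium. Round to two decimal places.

The follower Delta best-responds to any q_Y: π_D = (397 - Q)q_D - 42q_D.
∂π_D/∂q_D = 355 - q_Y - 2q_D = 0 gives the reaction function q_D = (355 - q_Y)/2.
Yarrow substitutes q_D(q_Y) into its own profit: π_Y = q_Y(397 - q_Y - (355 - q_Y)/2) - 89q_Y = (439/2 - (1/2)q_Y)q_Y - 89q_Y.
Maximising: ∂π_Y/∂q_Y = 261/2 - q_Y = 0, giving q_Y = 261/2.
Then q_D = (355 - 261/2)/2 = 449/4.

130.50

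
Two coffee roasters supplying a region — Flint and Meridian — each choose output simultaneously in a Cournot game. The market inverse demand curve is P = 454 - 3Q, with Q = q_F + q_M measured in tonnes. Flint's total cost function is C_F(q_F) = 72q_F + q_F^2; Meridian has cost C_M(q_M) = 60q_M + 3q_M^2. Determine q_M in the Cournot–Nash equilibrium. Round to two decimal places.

23.06

Flint's profit: π_F = (454 - 3Q)q_F - (72q_F + q_F²). Setting ∂π_F/∂q_F = 0: 382 - 8q_F - 3(q_M) = 0.
Meridian's profit: π_M = (454 - 3Q)q_M - (60q_M + 3q_M²). Setting ∂π_M/∂q_M = 0: 394 - 12q_M - 3(q_F) = 0.
Best responses: q_F = (382 - 3q_M)/8, q_M = (394 - 3q_F)/12.
Substituting one into the other gives q_F = 1134/29 and q_M = 23.0575.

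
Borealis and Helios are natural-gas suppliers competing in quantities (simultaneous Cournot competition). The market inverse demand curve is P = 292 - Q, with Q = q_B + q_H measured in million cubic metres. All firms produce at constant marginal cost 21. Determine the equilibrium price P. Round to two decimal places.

Each firm earns π_i = (292 - Q)q_i - 21q_i.
First-order condition (treating rivals' output as given): 271 - 2q_i - q_j = 0.
With identical firms every q_j equals q_i, so q_j = q_i and 271 = 3q_i, giving q_i = 271/3.
Total output Q = 542/3, so price P = 292 - 542/3 = 334/3.

111.33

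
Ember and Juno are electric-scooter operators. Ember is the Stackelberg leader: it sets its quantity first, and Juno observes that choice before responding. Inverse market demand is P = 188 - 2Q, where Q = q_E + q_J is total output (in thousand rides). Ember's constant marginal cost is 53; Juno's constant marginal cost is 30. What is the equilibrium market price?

81

The follower Juno best-responds to any q_E: π_J = (188 - 2Q)q_J - 30q_J.
Setting the follower's marginal profit to zero, 158 - 2q_E - 4q_J = 0, i.e. q_J = (158 - 2q_E)/4.
The leader anticipates this reaction. Substituting into P = 188 - 2Q gives P = 109 - q_E, so π_E = (109 - q_E)q_E - 53q_E.
The leader's first-order condition 56 - 2q_E = 0 yields q_E = 28.
Then q_J = (158 - 2·28)/4 = 51/2.
Total output Q = 107/2, so price P = 188 - 2·(107/2) = 81.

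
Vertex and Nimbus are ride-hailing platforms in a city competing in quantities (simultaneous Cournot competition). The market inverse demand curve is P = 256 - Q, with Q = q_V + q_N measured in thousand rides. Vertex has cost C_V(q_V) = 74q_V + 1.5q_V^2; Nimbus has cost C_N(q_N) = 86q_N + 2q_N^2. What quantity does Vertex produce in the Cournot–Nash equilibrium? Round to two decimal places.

Vertex's profit: π_V = (256 - Q)q_V - (74q_V + (3/2)q_V²). Setting ∂π_V/∂q_V = 0: 182 - 5q_V - (q_N) = 0.
Nimbus's profit: π_N = (256 - Q)q_N - (86q_N + 2q_N²). Setting ∂π_N/∂q_N = 0: 170 - 6q_N - (q_V) = 0.
Rearranging gives the reaction functions q_V = (182 - q_N)/5 and q_N = (170 - q_V)/6.
Substituting one into the other gives q_V = 922/29 and q_N = 668/29.

31.79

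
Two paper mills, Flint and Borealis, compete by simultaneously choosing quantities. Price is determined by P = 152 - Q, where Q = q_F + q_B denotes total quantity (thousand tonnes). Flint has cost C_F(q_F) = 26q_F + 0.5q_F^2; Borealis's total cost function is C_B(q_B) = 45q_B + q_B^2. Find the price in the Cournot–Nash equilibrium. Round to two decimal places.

98.18

Flint's profit: π_F = (152 - Q)q_F - (26q_F + (1/2)q_F²). Setting ∂π_F/∂q_F = 0: 126 - 3q_F - (q_B) = 0.
Borealis's profit: π_B = (152 - Q)q_B - (45q_B + q_B²). Setting ∂π_B/∂q_B = 0: 107 - 4q_B - (q_F) = 0.
Rearranging gives the reaction functions q_F = (126 - q_B)/3 and q_B = (107 - q_F)/4.
Solving the pair: q_F = 397/11, q_B = 195/11.
Total output Q = 592/11, so price P = 152 - 592/11 = 1080/11.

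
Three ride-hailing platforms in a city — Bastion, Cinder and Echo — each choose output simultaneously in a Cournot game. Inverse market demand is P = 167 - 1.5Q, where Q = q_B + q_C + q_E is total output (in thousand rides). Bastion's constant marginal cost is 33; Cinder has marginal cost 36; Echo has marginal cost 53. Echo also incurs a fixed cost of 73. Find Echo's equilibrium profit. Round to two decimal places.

Bastion's profit: π_B = (167 - 1.5Q)q_B - (33q_B). Setting ∂π_B/∂q_B = 0: 134 - 3q_B - (3/2)(q_C + q_E) = 0.
Cinder's profit: π_C = (167 - 1.5Q)q_C - (36q_C). Setting ∂π_C/∂q_C = 0: 131 - 3q_C - (3/2)(q_B + q_E) = 0.
Echo's first-order condition: 114 - 3q_E - (3/2)(q_B + q_C) = 0.
Adding the 3 conditions: 379 − 3Q − 3Q = 0, i.e. Q = 379/6.
Back-substituting: q_B = (134 − 379/4)/(3/2) = 157/6, q_C = (131 − 379/4)/(3/2) = 145/6, q_E = (114 − 379/4)/(3/2) = 77/6.
Price P = 167 - (3/2)·(379/6) = 289/4.
Echo's profit: (289/4 - 53)·(77/6) - 73 = 174.0417.

174.04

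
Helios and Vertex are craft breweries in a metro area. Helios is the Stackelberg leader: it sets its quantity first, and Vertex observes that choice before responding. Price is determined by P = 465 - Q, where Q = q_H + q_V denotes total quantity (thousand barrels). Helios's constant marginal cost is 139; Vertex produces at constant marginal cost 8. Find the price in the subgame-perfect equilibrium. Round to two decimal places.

187.75

The follower Vertex best-responds to any q_H: π_V = (465 - Q)q_V - 8q_V.
Setting the follower's marginal profit to zero, 457 - q_H - 2q_V = 0, i.e. q_V = (457 - q_H)/2.
The leader anticipates this reaction. Substituting into P = 465 - Q gives P = 473/2 - (1/2)q_H, so π_H = (473/2 - (1/2)q_H)q_H - 139q_H.
The leader's first-order condition 195/2 - q_H = 0 yields q_H = 195/2.
Then q_V = (457 - 195/2)/2 = 719/4.
Total output Q = 1109/4, so price P = 465 - 1109/4 = 751/4.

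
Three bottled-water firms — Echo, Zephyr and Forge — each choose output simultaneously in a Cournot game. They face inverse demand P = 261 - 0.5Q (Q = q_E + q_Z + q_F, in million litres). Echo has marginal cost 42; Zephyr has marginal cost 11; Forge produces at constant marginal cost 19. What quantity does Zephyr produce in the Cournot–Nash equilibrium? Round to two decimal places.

144.50

Echo's profit: π_E = (261 - 0.5Q)q_E - (42q_E). Setting ∂π_E/∂q_E = 0: 219 - q_E - (1/2)(q_Z + q_F) = 0.
Zephyr's profit: π_Z = (261 - 0.5Q)q_Z - (11q_Z). Setting ∂π_Z/∂q_Z = 0: 250 - q_Z - (1/2)(q_E + q_F) = 0.
Forge's first-order condition: 242 - q_F - (1/2)(q_E + q_Z) = 0.
Adding the 3 conditions: 711 − Q − Q = 0, i.e. Q = 711/2.
Back-substituting: q_E = (219 − 711/4)/(1/2) = 165/2, q_Z = (250 − 711/4)/(1/2) = 289/2, q_F = (242 − 711/4)/(1/2) = 257/2.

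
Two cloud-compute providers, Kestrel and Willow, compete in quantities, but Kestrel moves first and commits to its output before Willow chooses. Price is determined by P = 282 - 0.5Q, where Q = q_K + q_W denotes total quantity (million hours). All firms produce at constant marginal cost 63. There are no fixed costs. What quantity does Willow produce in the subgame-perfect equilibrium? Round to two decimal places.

109.50

The follower Willow best-responds to any q_K: π_W = (282 - 0.5Q)q_W - 63q_W.
Setting the follower's marginal profit to zero, 219 - (1/2)q_K - q_W = 0, i.e. q_W = (219 - (1/2)q_K).
Kestrel substitutes q_W(q_K) into its own profit: π_K = q_K(282 - (1/2)q_K - (219 - (1/2)q_K)/2) - 63q_K = (345/2 - (1/4)q_K)q_K - 63q_K.
Leader FOC: 219/2 - (1/2)q_K = 0, so q_K = 219.
Then q_W = (219 - (1/2)·219) = 219/2.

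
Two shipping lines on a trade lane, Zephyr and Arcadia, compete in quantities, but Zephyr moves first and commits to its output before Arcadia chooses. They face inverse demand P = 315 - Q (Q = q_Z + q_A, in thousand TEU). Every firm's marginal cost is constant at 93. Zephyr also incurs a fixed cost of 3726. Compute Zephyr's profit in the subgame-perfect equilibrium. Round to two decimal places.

2434.50

The follower Arcadia best-responds to any q_Z: π_A = (315 - Q)q_A - 93q_A.
Setting the follower's marginal profit to zero, 222 - q_Z - 2q_A = 0, i.e. q_A = (222 - q_Z)/2.
Zephyr substitutes q_A(q_Z) into its own profit: π_Z = q_Z(315 - q_Z - (222 - q_Z)/2) - 93q_Z = (204 - (1/2)q_Z)q_Z - 93q_Z.
The leader's first-order condition 111 - q_Z = 0 yields q_Z = 111.
Then q_A = (222 - 111)/2 = 111/2.
Price P = 315 - 333/2 = 297/2.
Zephyr's profit: (297/2 - 93)·111 - 3726 = 2434.5000.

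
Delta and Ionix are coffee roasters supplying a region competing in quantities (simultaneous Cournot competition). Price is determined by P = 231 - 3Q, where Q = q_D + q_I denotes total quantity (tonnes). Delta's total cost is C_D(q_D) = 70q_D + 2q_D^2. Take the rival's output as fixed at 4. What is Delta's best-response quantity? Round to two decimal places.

14.90

With the rival's output fixed at 4, Delta's profit is π_D = (231 - 3·4 - 3q_D)q_D - (70q_D + 2q_D²) = (219 - 3q_D)q_D - (70q_D + 2q_D²).
∂π_D/∂q_D = 149 - 10q_D = 0, so q_D = 149/10.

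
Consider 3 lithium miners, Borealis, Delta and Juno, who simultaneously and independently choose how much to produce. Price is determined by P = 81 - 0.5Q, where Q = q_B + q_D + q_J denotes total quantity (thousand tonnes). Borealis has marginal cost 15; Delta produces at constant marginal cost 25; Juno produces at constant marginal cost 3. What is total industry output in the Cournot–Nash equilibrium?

100

Borealis's profit: π_B = (81 - 0.5Q)q_B - (15q_B). Setting ∂π_B/∂q_B = 0: 66 - q_B - (1/2)(q_D + q_J) = 0.
Delta's first-order condition: 56 - q_D - (1/2)(q_B + q_J) = 0.
Juno's profit: π_J = (81 - 0.5Q)q_J - (3q_J). Setting ∂π_J/∂q_J = 0: 78 - q_J - (1/2)(q_B + q_D) = 0.
Adding the 3 first-order conditions: 200 − 2Q = 0, so Q = 100.
Back-substituting: q_B = (66 − 50)/(1/2) = 32, q_D = (56 − 50)/(1/2) = 12, q_J = (78 − 50)/(1/2) = 56.
Total output Q = 32 + 12 + 56 = 100.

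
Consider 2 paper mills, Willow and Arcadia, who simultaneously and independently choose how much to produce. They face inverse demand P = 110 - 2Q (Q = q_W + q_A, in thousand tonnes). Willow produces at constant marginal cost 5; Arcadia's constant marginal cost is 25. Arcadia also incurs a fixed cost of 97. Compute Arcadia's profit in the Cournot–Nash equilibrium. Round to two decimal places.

Willow's profit: π_W = (110 - 2Q)q_W - (5q_W). Setting ∂π_W/∂q_W = 0: 105 - 4q_W - 2(q_A) = 0.
Arcadia's profit: π_A = (110 - 2Q)q_A - (25q_A). Setting ∂π_A/∂q_A = 0: 85 - 4q_A - 2(q_W) = 0.
Rearranging gives the reaction functions q_W = (105 - 2q_A)/4 and q_A = (85 - 2q_W)/4.
Substituting one into the other gives q_W = 125/6 and q_A = 65/6.
Price P = 110 - 2·(95/3) = 140/3.
Arcadia's profit: (140/3 - 25)·(65/6) - 97 = 137.7222.

137.72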